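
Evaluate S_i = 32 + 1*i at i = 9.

S_9 = 32 + 1*9 = 32 + 9 = 41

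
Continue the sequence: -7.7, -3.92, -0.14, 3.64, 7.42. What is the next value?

Differences: -3.92 - -7.7 = 3.78
This is an arithmetic sequence with common difference d = 3.78.
Next term = 7.42 + 3.78 = 11.2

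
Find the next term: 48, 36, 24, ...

Differences: 36 - 48 = -12
This is an arithmetic sequence with common difference d = -12.
Next term = 24 + -12 = 12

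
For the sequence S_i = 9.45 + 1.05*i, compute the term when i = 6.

S_6 = 9.45 + 1.05*6 = 9.45 + 6.3 = 15.75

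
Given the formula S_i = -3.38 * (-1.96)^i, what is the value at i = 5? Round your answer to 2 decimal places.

S_5 = -3.38 * (-1.96)^5 ≈ -3.38 * -28.9255 ≈ 97.77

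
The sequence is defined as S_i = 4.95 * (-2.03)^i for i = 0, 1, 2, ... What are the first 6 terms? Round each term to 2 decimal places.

This is a geometric sequence.
i=0: S_0 = 4.95 * (-2.03)^0 = 4.95
i=1: S_1 = 4.95 * (-2.03)^1 ≈ -10.05
i=2: S_2 = 4.95 * (-2.03)^2 ≈ 20.4
i=3: S_3 = 4.95 * (-2.03)^3 ≈ -41.41
i=4: S_4 = 4.95 * (-2.03)^4 ≈ 84.06
i=5: S_5 = 4.95 * (-2.03)^5 ≈ -170.64
The first 6 terms are: [4.95, -10.05, 20.4, -41.41, 84.06, -170.64]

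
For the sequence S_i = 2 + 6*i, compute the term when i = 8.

S_8 = 2 + 6*8 = 2 + 48 = 50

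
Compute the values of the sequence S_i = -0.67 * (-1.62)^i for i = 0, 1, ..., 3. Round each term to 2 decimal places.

This is a geometric sequence.
i=0: S_0 = -0.67 * (-1.62)^0 = -0.67
i=1: S_1 = -0.67 * (-1.62)^1 ≈ 1.09
i=2: S_2 = -0.67 * (-1.62)^2 ≈ -1.76
i=3: S_3 = -0.67 * (-1.62)^3 ≈ 2.85
The first 4 terms are: [-0.67, 1.09, -1.76, 2.85]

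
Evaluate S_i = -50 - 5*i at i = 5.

S_5 = -50 + -5*5 = -50 + -25 = -75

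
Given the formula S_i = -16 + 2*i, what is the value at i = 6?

S_6 = -16 + 2*6 = -16 + 12 = -4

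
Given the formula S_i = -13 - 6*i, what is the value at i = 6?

S_6 = -13 + -6*6 = -13 + -36 = -49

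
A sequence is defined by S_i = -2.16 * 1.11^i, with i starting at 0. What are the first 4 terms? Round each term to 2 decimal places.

This is a geometric sequence.
i=0: S_0 = -2.16 * 1.11^0 = -2.16
i=1: S_1 = -2.16 * 1.11^1 ≈ -2.4
i=2: S_2 = -2.16 * 1.11^2 ≈ -2.66
i=3: S_3 = -2.16 * 1.11^3 ≈ -2.95
The first 4 terms are: [-2.16, -2.4, -2.66, -2.95]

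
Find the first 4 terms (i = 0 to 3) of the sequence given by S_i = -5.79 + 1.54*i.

This is an arithmetic sequence.
i=0: S_0 = -5.79 + 1.54*0 = -5.79
i=1: S_1 = -5.79 + 1.54*1 = -4.25
i=2: S_2 = -5.79 + 1.54*2 = -2.71
i=3: S_3 = -5.79 + 1.54*3 = -1.17
The first 4 terms are: [-5.79, -4.25, -2.71, -1.17]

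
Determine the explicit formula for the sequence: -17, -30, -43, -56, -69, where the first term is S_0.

Check differences: -30 - -17 = -13
-43 - -30 = -13
Common difference d = -13.
First term a = -17.
Formula: S_i = -17 - 13*i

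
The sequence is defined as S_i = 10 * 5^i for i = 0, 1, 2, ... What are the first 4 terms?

This is a geometric sequence.
i=0: S_0 = 10 * 5^0 = 10
i=1: S_1 = 10 * 5^1 = 50
i=2: S_2 = 10 * 5^2 = 250
i=3: S_3 = 10 * 5^3 = 1250
The first 4 terms are: [10, 50, 250, 1250]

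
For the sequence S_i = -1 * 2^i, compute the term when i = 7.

S_7 = -1 * 2^7 = -1 * 128 = -128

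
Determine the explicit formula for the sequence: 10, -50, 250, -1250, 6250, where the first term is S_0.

Check ratios: -50 / 10 = -5.0
Common ratio r = -5.
First term a = 10.
Formula: S_i = 10 * (-5)^i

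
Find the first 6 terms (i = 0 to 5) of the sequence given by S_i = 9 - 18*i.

This is an arithmetic sequence.
i=0: S_0 = 9 + -18*0 = 9
i=1: S_1 = 9 + -18*1 = -9
i=2: S_2 = 9 + -18*2 = -27
i=3: S_3 = 9 + -18*3 = -45
i=4: S_4 = 9 + -18*4 = -63
i=5: S_5 = 9 + -18*5 = -81
The first 6 terms are: [9, -9, -27, -45, -63, -81]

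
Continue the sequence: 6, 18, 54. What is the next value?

Ratios: 18 / 6 = 3.0
This is a geometric sequence with common ratio r = 3.
Next term = 54 * 3 = 162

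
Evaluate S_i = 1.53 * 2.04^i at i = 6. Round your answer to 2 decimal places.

S_6 = 1.53 * 2.04^6 ≈ 1.53 * 72.0744 ≈ 110.27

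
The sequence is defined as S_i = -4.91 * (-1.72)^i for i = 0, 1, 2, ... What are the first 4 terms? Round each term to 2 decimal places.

This is a geometric sequence.
i=0: S_0 = -4.91 * (-1.72)^0 = -4.91
i=1: S_1 = -4.91 * (-1.72)^1 ≈ 8.45
i=2: S_2 = -4.91 * (-1.72)^2 ≈ -14.53
i=3: S_3 = -4.91 * (-1.72)^3 ≈ 24.98
The first 4 terms are: [-4.91, 8.45, -14.53, 24.98]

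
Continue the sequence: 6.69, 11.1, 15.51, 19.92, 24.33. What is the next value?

Differences: 11.1 - 6.69 = 4.41
This is an arithmetic sequence with common difference d = 4.41.
Next term = 24.33 + 4.41 = 28.74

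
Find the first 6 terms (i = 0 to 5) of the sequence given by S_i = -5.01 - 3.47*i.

This is an arithmetic sequence.
i=0: S_0 = -5.01 + -3.47*0 = -5.01
i=1: S_1 = -5.01 + -3.47*1 = -8.48
i=2: S_2 = -5.01 + -3.47*2 = -11.95
i=3: S_3 = -5.01 + -3.47*3 = -15.42
i=4: S_4 = -5.01 + -3.47*4 = -18.89
i=5: S_5 = -5.01 + -3.47*5 = -22.36
The first 6 terms are: [-5.01, -8.48, -11.95, -15.42, -18.89, -22.36]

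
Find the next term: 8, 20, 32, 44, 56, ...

Differences: 20 - 8 = 12
This is an arithmetic sequence with common difference d = 12.
Next term = 56 + 12 = 68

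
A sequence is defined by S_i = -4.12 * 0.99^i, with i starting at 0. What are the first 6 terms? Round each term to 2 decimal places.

This is a geometric sequence.
i=0: S_0 = -4.12 * 0.99^0 = -4.12
i=1: S_1 = -4.12 * 0.99^1 ≈ -4.08
i=2: S_2 = -4.12 * 0.99^2 ≈ -4.04
i=3: S_3 = -4.12 * 0.99^3 ≈ -4.0
i=4: S_4 = -4.12 * 0.99^4 ≈ -3.96
i=5: S_5 = -4.12 * 0.99^5 ≈ -3.92
The first 6 terms are: [-4.12, -4.08, -4.04, -4.0, -3.96, -3.92]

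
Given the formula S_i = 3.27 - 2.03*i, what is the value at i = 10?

S_10 = 3.27 + -2.03*10 = 3.27 + -20.3 = -17.03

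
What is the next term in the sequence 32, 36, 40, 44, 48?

Differences: 36 - 32 = 4
This is an arithmetic sequence with common difference d = 4.
Next term = 48 + 4 = 52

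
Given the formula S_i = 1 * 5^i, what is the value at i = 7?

S_7 = 1 * 5^7 = 1 * 78125 = 78125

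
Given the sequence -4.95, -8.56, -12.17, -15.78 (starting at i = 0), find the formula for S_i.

Check differences: -8.56 - -4.95 = -3.61
-12.17 - -8.56 = -3.61
Common difference d = -3.61.
First term a = -4.95.
Formula: S_i = -4.95 - 3.61*i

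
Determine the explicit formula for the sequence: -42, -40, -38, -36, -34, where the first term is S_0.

Check differences: -40 - -42 = 2
-38 - -40 = 2
Common difference d = 2.
First term a = -42.
Formula: S_i = -42 + 2*i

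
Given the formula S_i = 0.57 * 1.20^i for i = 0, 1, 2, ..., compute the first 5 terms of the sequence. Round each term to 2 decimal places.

This is a geometric sequence.
i=0: S_0 = 0.57 * 1.2^0 = 0.57
i=1: S_1 = 0.57 * 1.2^1 ≈ 0.68
i=2: S_2 = 0.57 * 1.2^2 ≈ 0.82
i=3: S_3 = 0.57 * 1.2^3 ≈ 0.98
i=4: S_4 = 0.57 * 1.2^4 ≈ 1.18
The first 5 terms are: [0.57, 0.68, 0.82, 0.98, 1.18]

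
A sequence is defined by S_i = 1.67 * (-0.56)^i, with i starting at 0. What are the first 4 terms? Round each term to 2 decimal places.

This is a geometric sequence.
i=0: S_0 = 1.67 * (-0.56)^0 = 1.67
i=1: S_1 = 1.67 * (-0.56)^1 ≈ -0.94
i=2: S_2 = 1.67 * (-0.56)^2 ≈ 0.52
i=3: S_3 = 1.67 * (-0.56)^3 ≈ -0.29
The first 4 terms are: [1.67, -0.94, 0.52, -0.29]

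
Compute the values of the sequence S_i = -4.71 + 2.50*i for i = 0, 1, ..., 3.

This is an arithmetic sequence.
i=0: S_0 = -4.71 + 2.5*0 = -4.71
i=1: S_1 = -4.71 + 2.5*1 = -2.21
i=2: S_2 = -4.71 + 2.5*2 = 0.29
i=3: S_3 = -4.71 + 2.5*3 = 2.79
The first 4 terms are: [-4.71, -2.21, 0.29, 2.79]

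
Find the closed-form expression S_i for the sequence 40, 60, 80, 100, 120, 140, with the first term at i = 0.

Check differences: 60 - 40 = 20
80 - 60 = 20
Common difference d = 20.
First term a = 40.
Formula: S_i = 40 + 20*i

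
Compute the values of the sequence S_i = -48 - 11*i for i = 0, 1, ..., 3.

This is an arithmetic sequence.
i=0: S_0 = -48 + -11*0 = -48
i=1: S_1 = -48 + -11*1 = -59
i=2: S_2 = -48 + -11*2 = -70
i=3: S_3 = -48 + -11*3 = -81
The first 4 terms are: [-48, -59, -70, -81]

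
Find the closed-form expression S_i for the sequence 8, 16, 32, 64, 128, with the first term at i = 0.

Check ratios: 16 / 8 = 2.0
Common ratio r = 2.
First term a = 8.
Formula: S_i = 8 * 2^i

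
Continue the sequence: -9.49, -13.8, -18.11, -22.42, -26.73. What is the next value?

Differences: -13.8 - -9.49 = -4.31
This is an arithmetic sequence with common difference d = -4.31.
Next term = -26.73 + -4.31 = -31.04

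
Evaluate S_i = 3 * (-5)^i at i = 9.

S_9 = 3 * (-5)^9 = 3 * -1953125 = -5859375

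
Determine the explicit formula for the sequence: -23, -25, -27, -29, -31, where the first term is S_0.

Check differences: -25 - -23 = -2
-27 - -25 = -2
Common difference d = -2.
First term a = -23.
Formula: S_i = -23 - 2*i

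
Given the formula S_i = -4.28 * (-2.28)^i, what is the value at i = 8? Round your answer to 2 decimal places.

S_8 = -4.28 * (-2.28)^8 ≈ -4.28 * 730.2621 ≈ -3125.52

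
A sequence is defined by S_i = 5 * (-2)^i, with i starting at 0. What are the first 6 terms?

This is a geometric sequence.
i=0: S_0 = 5 * (-2)^0 = 5
i=1: S_1 = 5 * (-2)^1 = -10
i=2: S_2 = 5 * (-2)^2 = 20
i=3: S_3 = 5 * (-2)^3 = -40
i=4: S_4 = 5 * (-2)^4 = 80
i=5: S_5 = 5 * (-2)^5 = -160
The first 6 terms are: [5, -10, 20, -40, 80, -160]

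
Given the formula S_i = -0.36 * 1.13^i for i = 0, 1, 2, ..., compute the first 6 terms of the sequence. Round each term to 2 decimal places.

This is a geometric sequence.
i=0: S_0 = -0.36 * 1.13^0 = -0.36
i=1: S_1 = -0.36 * 1.13^1 ≈ -0.41
i=2: S_2 = -0.36 * 1.13^2 ≈ -0.46
i=3: S_3 = -0.36 * 1.13^3 ≈ -0.52
i=4: S_4 = -0.36 * 1.13^4 ≈ -0.59
i=5: S_5 = -0.36 * 1.13^5 ≈ -0.66
The first 6 terms are: [-0.36, -0.41, -0.46, -0.52, -0.59, -0.66]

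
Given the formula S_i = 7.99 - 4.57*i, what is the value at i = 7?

S_7 = 7.99 + -4.57*7 = 7.99 + -31.99 = -24.0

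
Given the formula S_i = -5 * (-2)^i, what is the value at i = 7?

S_7 = -5 * (-2)^7 = -5 * -128 = 640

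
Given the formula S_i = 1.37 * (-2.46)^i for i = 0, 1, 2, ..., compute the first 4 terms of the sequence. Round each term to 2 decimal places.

This is a geometric sequence.
i=0: S_0 = 1.37 * (-2.46)^0 = 1.37
i=1: S_1 = 1.37 * (-2.46)^1 ≈ -3.37
i=2: S_2 = 1.37 * (-2.46)^2 ≈ 8.29
i=3: S_3 = 1.37 * (-2.46)^3 ≈ -20.4
The first 4 terms are: [1.37, -3.37, 8.29, -20.4]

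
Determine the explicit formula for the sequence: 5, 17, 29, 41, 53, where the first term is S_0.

Check differences: 17 - 5 = 12
29 - 17 = 12
Common difference d = 12.
First term a = 5.
Formula: S_i = 5 + 12*i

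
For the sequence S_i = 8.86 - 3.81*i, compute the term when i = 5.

S_5 = 8.86 + -3.81*5 = 8.86 + -19.05 = -10.19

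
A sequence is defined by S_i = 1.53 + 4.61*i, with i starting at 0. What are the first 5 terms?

This is an arithmetic sequence.
i=0: S_0 = 1.53 + 4.61*0 = 1.53
i=1: S_1 = 1.53 + 4.61*1 = 6.14
i=2: S_2 = 1.53 + 4.61*2 = 10.75
i=3: S_3 = 1.53 + 4.61*3 = 15.36
i=4: S_4 = 1.53 + 4.61*4 = 19.97
The first 5 terms are: [1.53, 6.14, 10.75, 15.36, 19.97]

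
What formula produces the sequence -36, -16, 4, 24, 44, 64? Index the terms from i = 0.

Check differences: -16 - -36 = 20
4 - -16 = 20
Common difference d = 20.
First term a = -36.
Formula: S_i = -36 + 20*i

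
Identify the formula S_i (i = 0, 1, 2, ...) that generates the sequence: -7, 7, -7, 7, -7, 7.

Check ratios: 7 / -7 = -1.0
Common ratio r = -1.
First term a = -7.
Formula: S_i = -7 * (-1)^i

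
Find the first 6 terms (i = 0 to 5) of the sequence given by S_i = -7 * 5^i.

This is a geometric sequence.
i=0: S_0 = -7 * 5^0 = -7
i=1: S_1 = -7 * 5^1 = -35
i=2: S_2 = -7 * 5^2 = -175
i=3: S_3 = -7 * 5^3 = -875
i=4: S_4 = -7 * 5^4 = -4375
i=5: S_5 = -7 * 5^5 = -21875
The first 6 terms are: [-7, -35, -175, -875, -4375, -21875]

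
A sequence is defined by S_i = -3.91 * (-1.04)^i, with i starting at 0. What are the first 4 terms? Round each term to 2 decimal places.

This is a geometric sequence.
i=0: S_0 = -3.91 * (-1.04)^0 = -3.91
i=1: S_1 = -3.91 * (-1.04)^1 ≈ 4.07
i=2: S_2 = -3.91 * (-1.04)^2 ≈ -4.23
i=3: S_3 = -3.91 * (-1.04)^3 ≈ 4.4
The first 4 terms are: [-3.91, 4.07, -4.23, 4.4]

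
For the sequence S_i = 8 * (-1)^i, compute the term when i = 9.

S_9 = 8 * (-1)^9 = 8 * -1 = -8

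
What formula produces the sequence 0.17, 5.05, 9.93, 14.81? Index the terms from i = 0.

Check differences: 5.05 - 0.17 = 4.88
9.93 - 5.05 = 4.88
Common difference d = 4.88.
First term a = 0.17.
Formula: S_i = 0.17 + 4.88*i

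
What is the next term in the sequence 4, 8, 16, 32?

Ratios: 8 / 4 = 2.0
This is a geometric sequence with common ratio r = 2.
Next term = 32 * 2 = 64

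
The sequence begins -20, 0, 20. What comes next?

Differences: 0 - -20 = 20
This is an arithmetic sequence with common difference d = 20.
Next term = 20 + 20 = 40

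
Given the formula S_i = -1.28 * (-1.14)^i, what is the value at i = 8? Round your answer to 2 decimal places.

S_8 = -1.28 * (-1.14)^8 ≈ -1.28 * 2.8526 ≈ -3.65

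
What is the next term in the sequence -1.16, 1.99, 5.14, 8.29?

Differences: 1.99 - -1.16 = 3.15
This is an arithmetic sequence with common difference d = 3.15.
Next term = 8.29 + 3.15 = 11.44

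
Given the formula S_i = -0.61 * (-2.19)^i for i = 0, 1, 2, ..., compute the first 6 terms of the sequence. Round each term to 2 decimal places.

This is a geometric sequence.
i=0: S_0 = -0.61 * (-2.19)^0 = -0.61
i=1: S_1 = -0.61 * (-2.19)^1 ≈ 1.34
i=2: S_2 = -0.61 * (-2.19)^2 ≈ -2.93
i=3: S_3 = -0.61 * (-2.19)^3 ≈ 6.41
i=4: S_4 = -0.61 * (-2.19)^4 ≈ -14.03
i=5: S_5 = -0.61 * (-2.19)^5 ≈ 30.73
The first 6 terms are: [-0.61, 1.34, -2.93, 6.41, -14.03, 30.73]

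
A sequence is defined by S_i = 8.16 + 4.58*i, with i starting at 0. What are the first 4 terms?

This is an arithmetic sequence.
i=0: S_0 = 8.16 + 4.58*0 = 8.16
i=1: S_1 = 8.16 + 4.58*1 = 12.74
i=2: S_2 = 8.16 + 4.58*2 = 17.32
i=3: S_3 = 8.16 + 4.58*3 = 21.9
The first 4 terms are: [8.16, 12.74, 17.32, 21.9]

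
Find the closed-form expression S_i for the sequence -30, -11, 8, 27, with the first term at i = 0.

Check differences: -11 - -30 = 19
8 - -11 = 19
Common difference d = 19.
First term a = -30.
Formula: S_i = -30 + 19*i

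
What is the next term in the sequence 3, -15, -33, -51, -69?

Differences: -15 - 3 = -18
This is an arithmetic sequence with common difference d = -18.
Next term = -69 + -18 = -87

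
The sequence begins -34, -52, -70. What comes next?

Differences: -52 - -34 = -18
This is an arithmetic sequence with common difference d = -18.
Next term = -70 + -18 = -88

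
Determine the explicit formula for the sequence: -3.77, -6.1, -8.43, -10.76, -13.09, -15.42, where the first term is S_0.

Check differences: -6.1 - -3.77 = -2.33
-8.43 - -6.1 = -2.33
Common difference d = -2.33.
First term a = -3.77.
Formula: S_i = -3.77 - 2.33*i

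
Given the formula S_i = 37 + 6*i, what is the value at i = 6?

S_6 = 37 + 6*6 = 37 + 36 = 73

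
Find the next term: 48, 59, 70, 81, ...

Differences: 59 - 48 = 11
This is an arithmetic sequence with common difference d = 11.
Next term = 81 + 11 = 92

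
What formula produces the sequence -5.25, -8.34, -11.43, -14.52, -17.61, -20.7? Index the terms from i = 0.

Check differences: -8.34 - -5.25 = -3.09
-11.43 - -8.34 = -3.09
Common difference d = -3.09.
First term a = -5.25.
Formula: S_i = -5.25 - 3.09*i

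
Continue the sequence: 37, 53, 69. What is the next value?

Differences: 53 - 37 = 16
This is an arithmetic sequence with common difference d = 16.
Next term = 69 + 16 = 85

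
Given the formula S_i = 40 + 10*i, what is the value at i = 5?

S_5 = 40 + 10*5 = 40 + 50 = 90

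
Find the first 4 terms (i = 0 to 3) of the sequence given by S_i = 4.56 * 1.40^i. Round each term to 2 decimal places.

This is a geometric sequence.
i=0: S_0 = 4.56 * 1.4^0 = 4.56
i=1: S_1 = 4.56 * 1.4^1 ≈ 6.38
i=2: S_2 = 4.56 * 1.4^2 ≈ 8.94
i=3: S_3 = 4.56 * 1.4^3 ≈ 12.51
The first 4 terms are: [4.56, 6.38, 8.94, 12.51]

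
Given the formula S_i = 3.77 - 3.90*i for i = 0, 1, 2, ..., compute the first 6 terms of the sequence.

This is an arithmetic sequence.
i=0: S_0 = 3.77 + -3.9*0 = 3.77
i=1: S_1 = 3.77 + -3.9*1 = -0.13
i=2: S_2 = 3.77 + -3.9*2 = -4.03
i=3: S_3 = 3.77 + -3.9*3 = -7.93
i=4: S_4 = 3.77 + -3.9*4 = -11.83
i=5: S_5 = 3.77 + -3.9*5 = -15.73
The first 6 terms are: [3.77, -0.13, -4.03, -7.93, -11.83, -15.73]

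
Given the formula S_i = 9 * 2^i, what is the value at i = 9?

S_9 = 9 * 2^9 = 9 * 512 = 4608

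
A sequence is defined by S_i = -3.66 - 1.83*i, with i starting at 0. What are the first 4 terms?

This is an arithmetic sequence.
i=0: S_0 = -3.66 + -1.83*0 = -3.66
i=1: S_1 = -3.66 + -1.83*1 = -5.49
i=2: S_2 = -3.66 + -1.83*2 = -7.32
i=3: S_3 = -3.66 + -1.83*3 = -9.15
The first 4 terms are: [-3.66, -5.49, -7.32, -9.15]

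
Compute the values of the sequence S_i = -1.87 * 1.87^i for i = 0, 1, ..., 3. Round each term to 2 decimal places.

This is a geometric sequence.
i=0: S_0 = -1.87 * 1.87^0 = -1.87
i=1: S_1 = -1.87 * 1.87^1 ≈ -3.5
i=2: S_2 = -1.87 * 1.87^2 ≈ -6.54
i=3: S_3 = -1.87 * 1.87^3 ≈ -12.23
The first 4 terms are: [-1.87, -3.5, -6.54, -12.23]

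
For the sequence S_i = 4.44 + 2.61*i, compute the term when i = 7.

S_7 = 4.44 + 2.61*7 = 4.44 + 18.27 = 22.71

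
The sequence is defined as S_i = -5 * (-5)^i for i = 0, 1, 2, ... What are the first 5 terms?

This is a geometric sequence.
i=0: S_0 = -5 * (-5)^0 = -5
i=1: S_1 = -5 * (-5)^1 = 25
i=2: S_2 = -5 * (-5)^2 = -125
i=3: S_3 = -5 * (-5)^3 = 625
i=4: S_4 = -5 * (-5)^4 = -3125
The first 5 terms are: [-5, 25, -125, 625, -3125]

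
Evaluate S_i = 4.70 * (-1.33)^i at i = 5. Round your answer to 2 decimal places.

S_5 = 4.7 * (-1.33)^5 ≈ 4.7 * -4.1616 ≈ -19.56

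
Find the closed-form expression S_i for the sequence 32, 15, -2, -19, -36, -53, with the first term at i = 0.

Check differences: 15 - 32 = -17
-2 - 15 = -17
Common difference d = -17.
First term a = 32.
Formula: S_i = 32 - 17*i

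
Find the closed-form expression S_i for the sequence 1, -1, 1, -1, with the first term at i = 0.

Check ratios: -1 / 1 = -1.0
Common ratio r = -1.
First term a = 1.
Formula: S_i = 1 * (-1)^i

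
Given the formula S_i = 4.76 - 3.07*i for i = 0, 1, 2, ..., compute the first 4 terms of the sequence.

This is an arithmetic sequence.
i=0: S_0 = 4.76 + -3.07*0 = 4.76
i=1: S_1 = 4.76 + -3.07*1 = 1.69
i=2: S_2 = 4.76 + -3.07*2 = -1.38
i=3: S_3 = 4.76 + -3.07*3 = -4.45
The first 4 terms are: [4.76, 1.69, -1.38, -4.45]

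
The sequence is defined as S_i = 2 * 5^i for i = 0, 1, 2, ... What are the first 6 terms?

This is a geometric sequence.
i=0: S_0 = 2 * 5^0 = 2
i=1: S_1 = 2 * 5^1 = 10
i=2: S_2 = 2 * 5^2 = 50
i=3: S_3 = 2 * 5^3 = 250
i=4: S_4 = 2 * 5^4 = 1250
i=5: S_5 = 2 * 5^5 = 6250
The first 6 terms are: [2, 10, 50, 250, 1250, 6250]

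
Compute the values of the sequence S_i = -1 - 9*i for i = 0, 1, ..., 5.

This is an arithmetic sequence.
i=0: S_0 = -1 + -9*0 = -1
i=1: S_1 = -1 + -9*1 = -10
i=2: S_2 = -1 + -9*2 = -19
i=3: S_3 = -1 + -9*3 = -28
i=4: S_4 = -1 + -9*4 = -37
i=5: S_5 = -1 + -9*5 = -46
The first 6 terms are: [-1, -10, -19, -28, -37, -46]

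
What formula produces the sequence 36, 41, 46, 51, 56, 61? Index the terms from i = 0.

Check differences: 41 - 36 = 5
46 - 41 = 5
Common difference d = 5.
First term a = 36.
Formula: S_i = 36 + 5*i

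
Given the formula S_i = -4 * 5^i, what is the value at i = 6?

S_6 = -4 * 5^6 = -4 * 15625 = -62500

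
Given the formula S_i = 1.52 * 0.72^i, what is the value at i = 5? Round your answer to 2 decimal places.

S_5 = 1.52 * 0.72^5 ≈ 1.52 * 0.1935 ≈ 0.29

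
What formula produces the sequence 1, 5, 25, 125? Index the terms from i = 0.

Check ratios: 5 / 1 = 5.0
Common ratio r = 5.
First term a = 1.
Formula: S_i = 1 * 5^i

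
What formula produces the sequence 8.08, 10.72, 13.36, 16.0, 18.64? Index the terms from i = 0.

Check differences: 10.72 - 8.08 = 2.64
13.36 - 10.72 = 2.64
Common difference d = 2.64.
First term a = 8.08.
Formula: S_i = 8.08 + 2.64*i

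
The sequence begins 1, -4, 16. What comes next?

Ratios: -4 / 1 = -4.0
This is a geometric sequence with common ratio r = -4.
Next term = 16 * -4 = -64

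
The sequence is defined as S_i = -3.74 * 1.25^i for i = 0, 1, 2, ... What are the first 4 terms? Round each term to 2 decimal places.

This is a geometric sequence.
i=0: S_0 = -3.74 * 1.25^0 = -3.74
i=1: S_1 = -3.74 * 1.25^1 ≈ -4.68
i=2: S_2 = -3.74 * 1.25^2 ≈ -5.84
i=3: S_3 = -3.74 * 1.25^3 ≈ -7.3
The first 4 terms are: [-3.74, -4.68, -5.84, -7.3]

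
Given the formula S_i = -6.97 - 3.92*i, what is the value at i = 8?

S_8 = -6.97 + -3.92*8 = -6.97 + -31.36 = -38.33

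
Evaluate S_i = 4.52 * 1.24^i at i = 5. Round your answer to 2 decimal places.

S_5 = 4.52 * 1.24^5 ≈ 4.52 * 2.9316 ≈ 13.25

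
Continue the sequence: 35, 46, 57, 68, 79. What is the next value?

Differences: 46 - 35 = 11
This is an arithmetic sequence with common difference d = 11.
Next term = 79 + 11 = 90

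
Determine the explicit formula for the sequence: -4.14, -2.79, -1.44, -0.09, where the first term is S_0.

Check differences: -2.79 - -4.14 = 1.35
-1.44 - -2.79 = 1.35
Common difference d = 1.35.
First term a = -4.14.
Formula: S_i = -4.14 + 1.35*i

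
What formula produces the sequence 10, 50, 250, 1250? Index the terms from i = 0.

Check ratios: 50 / 10 = 5.0
Common ratio r = 5.
First term a = 10.
Formula: S_i = 10 * 5^i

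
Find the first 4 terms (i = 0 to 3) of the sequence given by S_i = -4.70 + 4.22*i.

This is an arithmetic sequence.
i=0: S_0 = -4.7 + 4.22*0 = -4.7
i=1: S_1 = -4.7 + 4.22*1 = -0.48
i=2: S_2 = -4.7 + 4.22*2 = 3.74
i=3: S_3 = -4.7 + 4.22*3 = 7.96
The first 4 terms are: [-4.7, -0.48, 3.74, 7.96]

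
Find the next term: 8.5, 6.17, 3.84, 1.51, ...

Differences: 6.17 - 8.5 = -2.33
This is an arithmetic sequence with common difference d = -2.33.
Next term = 1.51 + -2.33 = -0.82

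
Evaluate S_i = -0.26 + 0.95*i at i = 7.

S_7 = -0.26 + 0.95*7 = -0.26 + 6.65 = 6.39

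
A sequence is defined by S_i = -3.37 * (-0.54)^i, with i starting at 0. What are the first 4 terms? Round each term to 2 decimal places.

This is a geometric sequence.
i=0: S_0 = -3.37 * (-0.54)^0 = -3.37
i=1: S_1 = -3.37 * (-0.54)^1 ≈ 1.82
i=2: S_2 = -3.37 * (-0.54)^2 ≈ -0.98
i=3: S_3 = -3.37 * (-0.54)^3 ≈ 0.53
The first 4 terms are: [-3.37, 1.82, -0.98, 0.53]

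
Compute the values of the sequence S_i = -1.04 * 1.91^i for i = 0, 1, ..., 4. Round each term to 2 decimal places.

This is a geometric sequence.
i=0: S_0 = -1.04 * 1.91^0 = -1.04
i=1: S_1 = -1.04 * 1.91^1 ≈ -1.99
i=2: S_2 = -1.04 * 1.91^2 ≈ -3.79
i=3: S_3 = -1.04 * 1.91^3 ≈ -7.25
i=4: S_4 = -1.04 * 1.91^4 ≈ -13.84
The first 5 terms are: [-1.04, -1.99, -3.79, -7.25, -13.84]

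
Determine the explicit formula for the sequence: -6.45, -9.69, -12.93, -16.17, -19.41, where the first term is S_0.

Check differences: -9.69 - -6.45 = -3.24
-12.93 - -9.69 = -3.24
Common difference d = -3.24.
First term a = -6.45.
Formula: S_i = -6.45 - 3.24*i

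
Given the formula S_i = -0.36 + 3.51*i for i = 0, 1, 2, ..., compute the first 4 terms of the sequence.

This is an arithmetic sequence.
i=0: S_0 = -0.36 + 3.51*0 = -0.36
i=1: S_1 = -0.36 + 3.51*1 = 3.15
i=2: S_2 = -0.36 + 3.51*2 = 6.66
i=3: S_3 = -0.36 + 3.51*3 = 10.17
The first 4 terms are: [-0.36, 3.15, 6.66, 10.17]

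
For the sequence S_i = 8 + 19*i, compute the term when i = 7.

S_7 = 8 + 19*7 = 8 + 133 = 141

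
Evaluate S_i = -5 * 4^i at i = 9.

S_9 = -5 * 4^9 = -5 * 262144 = -1310720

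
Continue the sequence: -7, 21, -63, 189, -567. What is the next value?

Ratios: 21 / -7 = -3.0
This is a geometric sequence with common ratio r = -3.
Next term = -567 * -3 = 1701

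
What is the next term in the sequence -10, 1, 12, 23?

Differences: 1 - -10 = 11
This is an arithmetic sequence with common difference d = 11.
Next term = 23 + 11 = 34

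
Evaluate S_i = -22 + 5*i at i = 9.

S_9 = -22 + 5*9 = -22 + 45 = 23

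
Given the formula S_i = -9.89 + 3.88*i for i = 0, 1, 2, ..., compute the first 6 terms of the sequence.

This is an arithmetic sequence.
i=0: S_0 = -9.89 + 3.88*0 = -9.89
i=1: S_1 = -9.89 + 3.88*1 = -6.01
i=2: S_2 = -9.89 + 3.88*2 = -2.13
i=3: S_3 = -9.89 + 3.88*3 = 1.75
i=4: S_4 = -9.89 + 3.88*4 = 5.63
i=5: S_5 = -9.89 + 3.88*5 = 9.51
The first 6 terms are: [-9.89, -6.01, -2.13, 1.75, 5.63, 9.51]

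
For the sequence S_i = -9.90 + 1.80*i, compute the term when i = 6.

S_6 = -9.9 + 1.8*6 = -9.9 + 10.8 = 0.9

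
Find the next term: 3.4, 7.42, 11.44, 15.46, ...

Differences: 7.42 - 3.4 = 4.02
This is an arithmetic sequence with common difference d = 4.02.
Next term = 15.46 + 4.02 = 19.48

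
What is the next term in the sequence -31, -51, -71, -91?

Differences: -51 - -31 = -20
This is an arithmetic sequence with common difference d = -20.
Next term = -91 + -20 = -111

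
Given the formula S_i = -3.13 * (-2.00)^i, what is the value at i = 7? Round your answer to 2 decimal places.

S_7 = -3.13 * (-2.0)^7 = -3.13 * -128 = 400.64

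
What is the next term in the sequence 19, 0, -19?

Differences: 0 - 19 = -19
This is an arithmetic sequence with common difference d = -19.
Next term = -19 + -19 = -38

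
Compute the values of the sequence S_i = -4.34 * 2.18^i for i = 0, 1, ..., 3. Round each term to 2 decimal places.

This is a geometric sequence.
i=0: S_0 = -4.34 * 2.18^0 = -4.34
i=1: S_1 = -4.34 * 2.18^1 ≈ -9.46
i=2: S_2 = -4.34 * 2.18^2 ≈ -20.63
i=3: S_3 = -4.34 * 2.18^3 ≈ -44.96
The first 4 terms are: [-4.34, -9.46, -20.63, -44.96]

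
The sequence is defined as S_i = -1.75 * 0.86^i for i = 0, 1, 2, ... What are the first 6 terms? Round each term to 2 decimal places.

This is a geometric sequence.
i=0: S_0 = -1.75 * 0.86^0 = -1.75
i=1: S_1 = -1.75 * 0.86^1 ≈ -1.51
i=2: S_2 = -1.75 * 0.86^2 ≈ -1.29
i=3: S_3 = -1.75 * 0.86^3 ≈ -1.11
i=4: S_4 = -1.75 * 0.86^4 ≈ -0.96
i=5: S_5 = -1.75 * 0.86^5 ≈ -0.82
The first 6 terms are: [-1.75, -1.51, -1.29, -1.11, -0.96, -0.82]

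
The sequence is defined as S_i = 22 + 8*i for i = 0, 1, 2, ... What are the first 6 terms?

This is an arithmetic sequence.
i=0: S_0 = 22 + 8*0 = 22
i=1: S_1 = 22 + 8*1 = 30
i=2: S_2 = 22 + 8*2 = 38
i=3: S_3 = 22 + 8*3 = 46
i=4: S_4 = 22 + 8*4 = 54
i=5: S_5 = 22 + 8*5 = 62
The first 6 terms are: [22, 30, 38, 46, 54, 62]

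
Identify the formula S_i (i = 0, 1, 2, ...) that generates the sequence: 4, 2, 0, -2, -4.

Check differences: 2 - 4 = -2
0 - 2 = -2
Common difference d = -2.
First term a = 4.
Formula: S_i = 4 - 2*i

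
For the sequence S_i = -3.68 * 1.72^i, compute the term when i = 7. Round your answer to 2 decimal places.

S_7 = -3.68 * 1.72^7 ≈ -3.68 * 44.5348 ≈ -163.89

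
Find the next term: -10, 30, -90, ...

Ratios: 30 / -10 = -3.0
This is a geometric sequence with common ratio r = -3.
Next term = -90 * -3 = 270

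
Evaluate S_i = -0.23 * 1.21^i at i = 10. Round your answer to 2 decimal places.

S_10 = -0.23 * 1.21^10 ≈ -0.23 * 6.7275 ≈ -1.55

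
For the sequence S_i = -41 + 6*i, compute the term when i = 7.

S_7 = -41 + 6*7 = -41 + 42 = 1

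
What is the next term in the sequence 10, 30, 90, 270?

Ratios: 30 / 10 = 3.0
This is a geometric sequence with common ratio r = 3.
Next term = 270 * 3 = 810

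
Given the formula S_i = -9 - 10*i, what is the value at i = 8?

S_8 = -9 + -10*8 = -9 + -80 = -89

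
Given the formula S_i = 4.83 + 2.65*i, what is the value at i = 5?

S_5 = 4.83 + 2.65*5 = 4.83 + 13.25 = 18.08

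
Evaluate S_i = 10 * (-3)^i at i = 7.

S_7 = 10 * (-3)^7 = 10 * -2187 = -21870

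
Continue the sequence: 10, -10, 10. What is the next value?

Ratios: -10 / 10 = -1.0
This is a geometric sequence with common ratio r = -1.
Next term = 10 * -1 = -10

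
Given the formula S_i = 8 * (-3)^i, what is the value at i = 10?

S_10 = 8 * (-3)^10 = 8 * 59049 = 472392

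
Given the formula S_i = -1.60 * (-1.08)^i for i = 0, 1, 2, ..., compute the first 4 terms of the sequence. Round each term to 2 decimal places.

This is a geometric sequence.
i=0: S_0 = -1.6 * (-1.08)^0 = -1.6
i=1: S_1 = -1.6 * (-1.08)^1 ≈ 1.73
i=2: S_2 = -1.6 * (-1.08)^2 ≈ -1.87
i=3: S_3 = -1.6 * (-1.08)^3 ≈ 2.02
The first 4 terms are: [-1.6, 1.73, -1.87, 2.02]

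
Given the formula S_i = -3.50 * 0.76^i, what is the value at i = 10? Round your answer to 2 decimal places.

S_10 = -3.5 * 0.76^10 ≈ -3.5 * 0.0643 ≈ -0.23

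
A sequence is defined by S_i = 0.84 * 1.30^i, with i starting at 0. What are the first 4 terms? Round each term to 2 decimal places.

This is a geometric sequence.
i=0: S_0 = 0.84 * 1.3^0 = 0.84
i=1: S_1 = 0.84 * 1.3^1 ≈ 1.09
i=2: S_2 = 0.84 * 1.3^2 ≈ 1.42
i=3: S_3 = 0.84 * 1.3^3 ≈ 1.85
The first 4 terms are: [0.84, 1.09, 1.42, 1.85]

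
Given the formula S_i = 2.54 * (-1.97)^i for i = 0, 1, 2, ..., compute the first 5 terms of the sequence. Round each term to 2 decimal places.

This is a geometric sequence.
i=0: S_0 = 2.54 * (-1.97)^0 = 2.54
i=1: S_1 = 2.54 * (-1.97)^1 ≈ -5.0
i=2: S_2 = 2.54 * (-1.97)^2 ≈ 9.86
i=3: S_3 = 2.54 * (-1.97)^3 ≈ -19.42
i=4: S_4 = 2.54 * (-1.97)^4 ≈ 38.26
The first 5 terms are: [2.54, -5.0, 9.86, -19.42, 38.26]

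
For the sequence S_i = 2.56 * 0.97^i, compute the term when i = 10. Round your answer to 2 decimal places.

S_10 = 2.56 * 0.97^10 ≈ 2.56 * 0.7374 ≈ 1.89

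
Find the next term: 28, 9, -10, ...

Differences: 9 - 28 = -19
This is an arithmetic sequence with common difference d = -19.
Next term = -10 + -19 = -29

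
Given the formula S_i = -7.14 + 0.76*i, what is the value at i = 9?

S_9 = -7.14 + 0.76*9 = -7.14 + 6.84 = -0.3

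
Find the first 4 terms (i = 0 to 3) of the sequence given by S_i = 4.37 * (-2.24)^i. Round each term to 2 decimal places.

This is a geometric sequence.
i=0: S_0 = 4.37 * (-2.24)^0 = 4.37
i=1: S_1 = 4.37 * (-2.24)^1 ≈ -9.79
i=2: S_2 = 4.37 * (-2.24)^2 ≈ 21.93
i=3: S_3 = 4.37 * (-2.24)^3 ≈ -49.12
The first 4 terms are: [4.37, -9.79, 21.93, -49.12]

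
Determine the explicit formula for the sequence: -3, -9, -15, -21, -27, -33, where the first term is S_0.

Check differences: -9 - -3 = -6
-15 - -9 = -6
Common difference d = -6.
First term a = -3.
Formula: S_i = -3 - 6*i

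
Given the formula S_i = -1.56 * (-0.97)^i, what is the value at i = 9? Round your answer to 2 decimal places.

S_9 = -1.56 * (-0.97)^9 ≈ -1.56 * -0.7602 ≈ 1.19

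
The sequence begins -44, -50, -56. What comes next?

Differences: -50 - -44 = -6
This is an arithmetic sequence with common difference d = -6.
Next term = -56 + -6 = -62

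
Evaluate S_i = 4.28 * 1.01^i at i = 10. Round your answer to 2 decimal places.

S_10 = 4.28 * 1.01^10 ≈ 4.28 * 1.1046 ≈ 4.73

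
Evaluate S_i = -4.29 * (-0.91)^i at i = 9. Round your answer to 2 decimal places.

S_9 = -4.29 * (-0.91)^9 ≈ -4.29 * -0.4279 ≈ 1.84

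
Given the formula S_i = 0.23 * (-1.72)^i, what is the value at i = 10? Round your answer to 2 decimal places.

S_10 = 0.23 * (-1.72)^10 ≈ 0.23 * 226.6128 ≈ 52.12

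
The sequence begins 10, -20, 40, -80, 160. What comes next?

Ratios: -20 / 10 = -2.0
This is a geometric sequence with common ratio r = -2.
Next term = 160 * -2 = -320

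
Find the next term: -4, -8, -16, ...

Ratios: -8 / -4 = 2.0
This is a geometric sequence with common ratio r = 2.
Next term = -16 * 2 = -32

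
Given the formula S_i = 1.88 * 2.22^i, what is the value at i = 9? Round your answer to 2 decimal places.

S_9 = 1.88 * 2.22^9 ≈ 1.88 * 1309.7149 ≈ 2462.26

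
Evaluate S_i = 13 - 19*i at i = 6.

S_6 = 13 + -19*6 = 13 + -114 = -101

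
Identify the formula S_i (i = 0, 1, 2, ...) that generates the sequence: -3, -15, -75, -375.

Check ratios: -15 / -3 = 5.0
Common ratio r = 5.
First term a = -3.
Formula: S_i = -3 * 5^i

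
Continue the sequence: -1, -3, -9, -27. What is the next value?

Ratios: -3 / -1 = 3.0
This is a geometric sequence with common ratio r = 3.
Next term = -27 * 3 = -81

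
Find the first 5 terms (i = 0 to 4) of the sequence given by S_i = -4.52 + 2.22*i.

This is an arithmetic sequence.
i=0: S_0 = -4.52 + 2.22*0 = -4.52
i=1: S_1 = -4.52 + 2.22*1 = -2.3
i=2: S_2 = -4.52 + 2.22*2 = -0.08
i=3: S_3 = -4.52 + 2.22*3 = 2.14
i=4: S_4 = -4.52 + 2.22*4 = 4.36
The first 5 terms are: [-4.52, -2.3, -0.08, 2.14, 4.36]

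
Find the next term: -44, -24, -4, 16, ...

Differences: -24 - -44 = 20
This is an arithmetic sequence with common difference d = 20.
Next term = 16 + 20 = 36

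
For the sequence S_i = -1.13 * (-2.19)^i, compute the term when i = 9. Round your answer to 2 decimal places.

S_9 = -1.13 * (-2.19)^9 ≈ -1.13 * -1158.7694 ≈ 1309.41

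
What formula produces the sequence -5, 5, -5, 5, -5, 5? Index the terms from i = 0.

Check ratios: 5 / -5 = -1.0
Common ratio r = -1.
First term a = -5.
Formula: S_i = -5 * (-1)^i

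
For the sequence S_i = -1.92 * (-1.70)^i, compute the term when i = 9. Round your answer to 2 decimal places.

S_9 = -1.92 * (-1.7)^9 ≈ -1.92 * -118.5879 ≈ 227.69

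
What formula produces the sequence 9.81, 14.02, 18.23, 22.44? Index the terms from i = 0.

Check differences: 14.02 - 9.81 = 4.21
18.23 - 14.02 = 4.21
Common difference d = 4.21.
First term a = 9.81.
Formula: S_i = 9.81 + 4.21*i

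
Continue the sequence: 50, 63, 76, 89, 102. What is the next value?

Differences: 63 - 50 = 13
This is an arithmetic sequence with common difference d = 13.
Next term = 102 + 13 = 115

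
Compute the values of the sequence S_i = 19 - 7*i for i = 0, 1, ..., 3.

This is an arithmetic sequence.
i=0: S_0 = 19 + -7*0 = 19
i=1: S_1 = 19 + -7*1 = 12
i=2: S_2 = 19 + -7*2 = 5
i=3: S_3 = 19 + -7*3 = -2
The first 4 terms are: [19, 12, 5, -2]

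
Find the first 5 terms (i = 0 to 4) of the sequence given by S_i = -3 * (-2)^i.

This is a geometric sequence.
i=0: S_0 = -3 * (-2)^0 = -3
i=1: S_1 = -3 * (-2)^1 = 6
i=2: S_2 = -3 * (-2)^2 = -12
i=3: S_3 = -3 * (-2)^3 = 24
i=4: S_4 = -3 * (-2)^4 = -48
The first 5 terms are: [-3, 6, -12, 24, -48]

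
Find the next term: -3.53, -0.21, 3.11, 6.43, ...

Differences: -0.21 - -3.53 = 3.32
This is an arithmetic sequence with common difference d = 3.32.
Next term = 6.43 + 3.32 = 9.75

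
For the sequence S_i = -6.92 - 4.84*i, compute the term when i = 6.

S_6 = -6.92 + -4.84*6 = -6.92 + -29.04 = -35.96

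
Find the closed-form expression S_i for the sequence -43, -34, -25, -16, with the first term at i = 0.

Check differences: -34 - -43 = 9
-25 - -34 = 9
Common difference d = 9.
First term a = -43.
Formula: S_i = -43 + 9*i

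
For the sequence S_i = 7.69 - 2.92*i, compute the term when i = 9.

S_9 = 7.69 + -2.92*9 = 7.69 + -26.28 = -18.59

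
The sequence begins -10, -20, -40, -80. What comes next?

Ratios: -20 / -10 = 2.0
This is a geometric sequence with common ratio r = 2.
Next term = -80 * 2 = -160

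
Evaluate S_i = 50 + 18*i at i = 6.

S_6 = 50 + 18*6 = 50 + 108 = 158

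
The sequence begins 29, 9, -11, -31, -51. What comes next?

Differences: 9 - 29 = -20
This is an arithmetic sequence with common difference d = -20.
Next term = -51 + -20 = -71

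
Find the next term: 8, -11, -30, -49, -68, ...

Differences: -11 - 8 = -19
This is an arithmetic sequence with common difference d = -19.
Next term = -68 + -19 = -87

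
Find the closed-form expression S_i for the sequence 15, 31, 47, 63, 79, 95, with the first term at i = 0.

Check differences: 31 - 15 = 16
47 - 31 = 16
Common difference d = 16.
First term a = 15.
Formula: S_i = 15 + 16*i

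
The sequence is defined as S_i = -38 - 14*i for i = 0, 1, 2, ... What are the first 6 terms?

This is an arithmetic sequence.
i=0: S_0 = -38 + -14*0 = -38
i=1: S_1 = -38 + -14*1 = -52
i=2: S_2 = -38 + -14*2 = -66
i=3: S_3 = -38 + -14*3 = -80
i=4: S_4 = -38 + -14*4 = -94
i=5: S_5 = -38 + -14*5 = -108
The first 6 terms are: [-38, -52, -66, -80, -94, -108]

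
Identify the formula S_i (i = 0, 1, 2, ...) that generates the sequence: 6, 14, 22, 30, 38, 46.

Check differences: 14 - 6 = 8
22 - 14 = 8
Common difference d = 8.
First term a = 6.
Formula: S_i = 6 + 8*i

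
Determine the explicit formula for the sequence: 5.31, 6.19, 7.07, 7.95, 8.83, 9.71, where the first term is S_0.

Check differences: 6.19 - 5.31 = 0.88
7.07 - 6.19 = 0.88
Common difference d = 0.88.
First term a = 5.31.
Formula: S_i = 5.31 + 0.88*i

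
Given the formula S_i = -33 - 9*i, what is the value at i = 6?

S_6 = -33 + -9*6 = -33 + -54 = -87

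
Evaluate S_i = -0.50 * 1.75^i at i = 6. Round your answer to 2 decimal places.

S_6 = -0.5 * 1.75^6 ≈ -0.5 * 28.7229 ≈ -14.36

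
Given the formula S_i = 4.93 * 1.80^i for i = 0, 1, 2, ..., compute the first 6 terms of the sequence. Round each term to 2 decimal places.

This is a geometric sequence.
i=0: S_0 = 4.93 * 1.8^0 = 4.93
i=1: S_1 = 4.93 * 1.8^1 ≈ 8.87
i=2: S_2 = 4.93 * 1.8^2 ≈ 15.97
i=3: S_3 = 4.93 * 1.8^3 ≈ 28.75
i=4: S_4 = 4.93 * 1.8^4 ≈ 51.75
i=5: S_5 = 4.93 * 1.8^5 ≈ 93.16
The first 6 terms are: [4.93, 8.87, 15.97, 28.75, 51.75, 93.16]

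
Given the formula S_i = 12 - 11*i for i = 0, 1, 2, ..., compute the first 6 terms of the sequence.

This is an arithmetic sequence.
i=0: S_0 = 12 + -11*0 = 12
i=1: S_1 = 12 + -11*1 = 1
i=2: S_2 = 12 + -11*2 = -10
i=3: S_3 = 12 + -11*3 = -21
i=4: S_4 = 12 + -11*4 = -32
i=5: S_5 = 12 + -11*5 = -43
The first 6 terms are: [12, 1, -10, -21, -32, -43]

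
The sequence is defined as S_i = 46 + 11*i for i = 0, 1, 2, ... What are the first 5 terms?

This is an arithmetic sequence.
i=0: S_0 = 46 + 11*0 = 46
i=1: S_1 = 46 + 11*1 = 57
i=2: S_2 = 46 + 11*2 = 68
i=3: S_3 = 46 + 11*3 = 79
i=4: S_4 = 46 + 11*4 = 90
The first 5 terms are: [46, 57, 68, 79, 90]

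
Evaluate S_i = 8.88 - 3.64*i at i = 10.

S_10 = 8.88 + -3.64*10 = 8.88 + -36.4 = -27.52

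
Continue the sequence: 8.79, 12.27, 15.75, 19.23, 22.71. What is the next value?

Differences: 12.27 - 8.79 = 3.48
This is an arithmetic sequence with common difference d = 3.48.
Next term = 22.71 + 3.48 = 26.19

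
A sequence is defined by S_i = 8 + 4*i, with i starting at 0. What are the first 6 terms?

This is an arithmetic sequence.
i=0: S_0 = 8 + 4*0 = 8
i=1: S_1 = 8 + 4*1 = 12
i=2: S_2 = 8 + 4*2 = 16
i=3: S_3 = 8 + 4*3 = 20
i=4: S_4 = 8 + 4*4 = 24
i=5: S_5 = 8 + 4*5 = 28
The first 6 terms are: [8, 12, 16, 20, 24, 28]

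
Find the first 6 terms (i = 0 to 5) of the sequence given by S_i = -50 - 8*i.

This is an arithmetic sequence.
i=0: S_0 = -50 + -8*0 = -50
i=1: S_1 = -50 + -8*1 = -58
i=2: S_2 = -50 + -8*2 = -66
i=3: S_3 = -50 + -8*3 = -74
i=4: S_4 = -50 + -8*4 = -82
i=5: S_5 = -50 + -8*5 = -90
The first 6 terms are: [-50, -58, -66, -74, -82, -90]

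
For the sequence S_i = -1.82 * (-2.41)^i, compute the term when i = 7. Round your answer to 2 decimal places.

S_7 = -1.82 * (-2.41)^7 ≈ -1.82 * -472.1927 ≈ 859.39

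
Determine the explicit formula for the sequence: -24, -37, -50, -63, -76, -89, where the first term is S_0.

Check differences: -37 - -24 = -13
-50 - -37 = -13
Common difference d = -13.
First term a = -24.
Formula: S_i = -24 - 13*i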